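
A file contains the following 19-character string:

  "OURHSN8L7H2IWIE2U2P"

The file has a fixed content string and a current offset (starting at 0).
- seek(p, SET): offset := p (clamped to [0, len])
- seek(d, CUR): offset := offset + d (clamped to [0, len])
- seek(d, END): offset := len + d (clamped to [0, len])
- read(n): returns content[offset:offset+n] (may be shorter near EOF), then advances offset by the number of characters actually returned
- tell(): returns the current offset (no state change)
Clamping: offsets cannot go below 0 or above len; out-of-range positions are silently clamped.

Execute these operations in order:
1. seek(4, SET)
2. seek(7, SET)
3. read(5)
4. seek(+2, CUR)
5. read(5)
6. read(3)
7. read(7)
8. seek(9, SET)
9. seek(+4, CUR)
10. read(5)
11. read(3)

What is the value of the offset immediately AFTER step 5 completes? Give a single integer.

Answer: 19

Derivation:
After 1 (seek(4, SET)): offset=4
After 2 (seek(7, SET)): offset=7
After 3 (read(5)): returned 'L7H2I', offset=12
After 4 (seek(+2, CUR)): offset=14
After 5 (read(5)): returned 'E2U2P', offset=19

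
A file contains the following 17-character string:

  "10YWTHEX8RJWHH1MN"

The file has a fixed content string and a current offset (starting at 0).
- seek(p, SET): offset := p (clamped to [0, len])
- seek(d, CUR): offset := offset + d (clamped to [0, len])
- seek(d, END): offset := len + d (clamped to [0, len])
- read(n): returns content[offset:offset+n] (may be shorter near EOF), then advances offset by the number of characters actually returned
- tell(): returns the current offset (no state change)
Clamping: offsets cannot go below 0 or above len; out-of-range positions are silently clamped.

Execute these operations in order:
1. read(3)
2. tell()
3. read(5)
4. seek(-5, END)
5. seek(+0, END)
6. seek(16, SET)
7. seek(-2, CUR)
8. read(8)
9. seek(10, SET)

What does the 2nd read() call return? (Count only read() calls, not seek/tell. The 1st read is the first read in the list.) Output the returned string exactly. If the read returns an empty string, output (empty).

Answer: WTHEX

Derivation:
After 1 (read(3)): returned '10Y', offset=3
After 2 (tell()): offset=3
After 3 (read(5)): returned 'WTHEX', offset=8
After 4 (seek(-5, END)): offset=12
After 5 (seek(+0, END)): offset=17
After 6 (seek(16, SET)): offset=16
After 7 (seek(-2, CUR)): offset=14
After 8 (read(8)): returned '1MN', offset=17
After 9 (seek(10, SET)): offset=10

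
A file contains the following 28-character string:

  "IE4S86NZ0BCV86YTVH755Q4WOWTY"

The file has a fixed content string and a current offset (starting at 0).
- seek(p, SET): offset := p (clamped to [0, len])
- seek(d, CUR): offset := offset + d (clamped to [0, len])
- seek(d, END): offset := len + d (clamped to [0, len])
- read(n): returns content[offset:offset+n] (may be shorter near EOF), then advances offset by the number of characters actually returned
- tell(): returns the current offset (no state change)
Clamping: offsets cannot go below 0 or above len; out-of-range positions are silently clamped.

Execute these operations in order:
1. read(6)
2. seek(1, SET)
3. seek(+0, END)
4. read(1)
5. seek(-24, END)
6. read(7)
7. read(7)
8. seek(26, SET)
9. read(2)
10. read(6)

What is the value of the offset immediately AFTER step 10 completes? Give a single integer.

Answer: 28

Derivation:
After 1 (read(6)): returned 'IE4S86', offset=6
After 2 (seek(1, SET)): offset=1
After 3 (seek(+0, END)): offset=28
After 4 (read(1)): returned '', offset=28
After 5 (seek(-24, END)): offset=4
After 6 (read(7)): returned '86NZ0BC', offset=11
After 7 (read(7)): returned 'V86YTVH', offset=18
After 8 (seek(26, SET)): offset=26
After 9 (read(2)): returned 'TY', offset=28
After 10 (read(6)): returned '', offset=28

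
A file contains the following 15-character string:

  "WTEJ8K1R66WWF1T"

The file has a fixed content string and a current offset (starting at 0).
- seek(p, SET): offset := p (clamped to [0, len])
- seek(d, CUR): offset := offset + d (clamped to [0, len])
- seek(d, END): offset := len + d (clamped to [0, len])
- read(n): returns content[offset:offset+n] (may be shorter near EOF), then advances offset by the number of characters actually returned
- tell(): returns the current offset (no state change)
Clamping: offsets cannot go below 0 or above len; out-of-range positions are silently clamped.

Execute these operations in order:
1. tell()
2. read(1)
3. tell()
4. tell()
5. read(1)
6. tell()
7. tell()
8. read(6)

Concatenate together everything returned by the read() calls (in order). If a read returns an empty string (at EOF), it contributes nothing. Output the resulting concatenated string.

After 1 (tell()): offset=0
After 2 (read(1)): returned 'W', offset=1
After 3 (tell()): offset=1
After 4 (tell()): offset=1
After 5 (read(1)): returned 'T', offset=2
After 6 (tell()): offset=2
After 7 (tell()): offset=2
After 8 (read(6)): returned 'EJ8K1R', offset=8

Answer: WTEJ8K1R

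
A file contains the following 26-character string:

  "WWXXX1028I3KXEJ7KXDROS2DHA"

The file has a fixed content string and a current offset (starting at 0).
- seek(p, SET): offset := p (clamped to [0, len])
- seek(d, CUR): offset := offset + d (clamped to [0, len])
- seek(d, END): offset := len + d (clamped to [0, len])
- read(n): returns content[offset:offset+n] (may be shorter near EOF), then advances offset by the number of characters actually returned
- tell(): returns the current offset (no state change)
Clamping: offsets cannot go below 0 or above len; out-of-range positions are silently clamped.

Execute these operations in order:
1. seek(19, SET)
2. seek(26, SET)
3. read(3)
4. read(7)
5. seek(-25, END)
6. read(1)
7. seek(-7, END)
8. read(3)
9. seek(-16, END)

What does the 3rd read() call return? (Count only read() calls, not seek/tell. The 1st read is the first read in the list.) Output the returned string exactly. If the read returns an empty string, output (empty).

Answer: W

Derivation:
After 1 (seek(19, SET)): offset=19
After 2 (seek(26, SET)): offset=26
After 3 (read(3)): returned '', offset=26
After 4 (read(7)): returned '', offset=26
After 5 (seek(-25, END)): offset=1
After 6 (read(1)): returned 'W', offset=2
After 7 (seek(-7, END)): offset=19
After 8 (read(3)): returned 'ROS', offset=22
After 9 (seek(-16, END)): offset=10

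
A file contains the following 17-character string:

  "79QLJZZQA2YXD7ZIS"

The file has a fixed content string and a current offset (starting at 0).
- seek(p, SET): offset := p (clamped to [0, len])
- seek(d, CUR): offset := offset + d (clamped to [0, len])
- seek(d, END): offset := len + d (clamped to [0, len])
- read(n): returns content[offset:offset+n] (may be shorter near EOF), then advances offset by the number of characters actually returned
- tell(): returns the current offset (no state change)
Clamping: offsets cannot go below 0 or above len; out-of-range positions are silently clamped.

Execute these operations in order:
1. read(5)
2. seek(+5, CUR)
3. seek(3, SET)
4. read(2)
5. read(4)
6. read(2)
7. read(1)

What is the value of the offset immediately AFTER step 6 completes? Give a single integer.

Answer: 11

Derivation:
After 1 (read(5)): returned '79QLJ', offset=5
After 2 (seek(+5, CUR)): offset=10
After 3 (seek(3, SET)): offset=3
After 4 (read(2)): returned 'LJ', offset=5
After 5 (read(4)): returned 'ZZQA', offset=9
After 6 (read(2)): returned '2Y', offset=11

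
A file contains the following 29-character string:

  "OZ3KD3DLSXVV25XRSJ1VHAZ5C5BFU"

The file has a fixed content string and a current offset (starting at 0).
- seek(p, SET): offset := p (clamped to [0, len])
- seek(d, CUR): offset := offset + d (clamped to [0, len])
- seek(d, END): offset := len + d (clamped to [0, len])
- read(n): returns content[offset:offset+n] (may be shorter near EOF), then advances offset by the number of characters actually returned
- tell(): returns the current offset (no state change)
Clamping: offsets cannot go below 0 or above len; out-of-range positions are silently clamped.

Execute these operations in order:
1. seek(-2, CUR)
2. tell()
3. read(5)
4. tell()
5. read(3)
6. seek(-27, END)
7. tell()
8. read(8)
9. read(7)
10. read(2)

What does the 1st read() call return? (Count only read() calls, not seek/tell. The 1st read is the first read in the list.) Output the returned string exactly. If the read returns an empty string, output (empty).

Answer: OZ3KD

Derivation:
After 1 (seek(-2, CUR)): offset=0
After 2 (tell()): offset=0
After 3 (read(5)): returned 'OZ3KD', offset=5
After 4 (tell()): offset=5
After 5 (read(3)): returned '3DL', offset=8
After 6 (seek(-27, END)): offset=2
After 7 (tell()): offset=2
After 8 (read(8)): returned '3KD3DLSX', offset=10
After 9 (read(7)): returned 'VV25XRS', offset=17
After 10 (read(2)): returned 'J1', offset=19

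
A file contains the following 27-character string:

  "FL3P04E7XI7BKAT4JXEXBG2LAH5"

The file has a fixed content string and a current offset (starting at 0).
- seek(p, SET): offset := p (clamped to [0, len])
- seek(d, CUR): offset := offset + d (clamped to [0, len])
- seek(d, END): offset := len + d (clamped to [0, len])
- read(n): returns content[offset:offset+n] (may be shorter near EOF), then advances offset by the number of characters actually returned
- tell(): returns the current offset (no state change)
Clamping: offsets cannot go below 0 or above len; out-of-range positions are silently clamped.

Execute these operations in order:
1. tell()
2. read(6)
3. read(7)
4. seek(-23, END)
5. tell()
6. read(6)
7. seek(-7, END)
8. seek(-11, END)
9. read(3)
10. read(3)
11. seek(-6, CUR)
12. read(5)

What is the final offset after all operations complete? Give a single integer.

Answer: 21

Derivation:
After 1 (tell()): offset=0
After 2 (read(6)): returned 'FL3P04', offset=6
After 3 (read(7)): returned 'E7XI7BK', offset=13
After 4 (seek(-23, END)): offset=4
After 5 (tell()): offset=4
After 6 (read(6)): returned '04E7XI', offset=10
After 7 (seek(-7, END)): offset=20
After 8 (seek(-11, END)): offset=16
After 9 (read(3)): returned 'JXE', offset=19
After 10 (read(3)): returned 'XBG', offset=22
After 11 (seek(-6, CUR)): offset=16
After 12 (read(5)): returned 'JXEXB', offset=21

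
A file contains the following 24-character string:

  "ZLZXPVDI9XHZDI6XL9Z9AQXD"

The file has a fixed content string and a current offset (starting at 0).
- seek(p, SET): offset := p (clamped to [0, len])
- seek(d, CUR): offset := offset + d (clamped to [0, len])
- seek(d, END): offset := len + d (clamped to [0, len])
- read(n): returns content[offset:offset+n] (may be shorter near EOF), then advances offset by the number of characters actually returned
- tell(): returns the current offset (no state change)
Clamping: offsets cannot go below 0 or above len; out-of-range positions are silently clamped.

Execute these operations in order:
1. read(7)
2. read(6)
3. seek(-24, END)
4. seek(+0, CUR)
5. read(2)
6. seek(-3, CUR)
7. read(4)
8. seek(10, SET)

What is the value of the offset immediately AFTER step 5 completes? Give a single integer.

After 1 (read(7)): returned 'ZLZXPVD', offset=7
After 2 (read(6)): returned 'I9XHZD', offset=13
After 3 (seek(-24, END)): offset=0
After 4 (seek(+0, CUR)): offset=0
After 5 (read(2)): returned 'ZL', offset=2

Answer: 2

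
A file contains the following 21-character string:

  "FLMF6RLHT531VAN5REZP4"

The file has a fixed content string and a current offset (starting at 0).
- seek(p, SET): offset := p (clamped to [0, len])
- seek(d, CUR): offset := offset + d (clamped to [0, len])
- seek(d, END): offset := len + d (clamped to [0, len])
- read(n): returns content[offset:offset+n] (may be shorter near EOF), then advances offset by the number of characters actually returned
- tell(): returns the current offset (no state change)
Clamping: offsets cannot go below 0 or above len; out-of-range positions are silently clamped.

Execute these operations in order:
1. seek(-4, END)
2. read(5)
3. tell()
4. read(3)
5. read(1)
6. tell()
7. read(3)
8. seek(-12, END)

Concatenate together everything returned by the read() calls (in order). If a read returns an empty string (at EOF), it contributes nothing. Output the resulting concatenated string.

After 1 (seek(-4, END)): offset=17
After 2 (read(5)): returned 'EZP4', offset=21
After 3 (tell()): offset=21
After 4 (read(3)): returned '', offset=21
After 5 (read(1)): returned '', offset=21
After 6 (tell()): offset=21
After 7 (read(3)): returned '', offset=21
After 8 (seek(-12, END)): offset=9

Answer: EZP4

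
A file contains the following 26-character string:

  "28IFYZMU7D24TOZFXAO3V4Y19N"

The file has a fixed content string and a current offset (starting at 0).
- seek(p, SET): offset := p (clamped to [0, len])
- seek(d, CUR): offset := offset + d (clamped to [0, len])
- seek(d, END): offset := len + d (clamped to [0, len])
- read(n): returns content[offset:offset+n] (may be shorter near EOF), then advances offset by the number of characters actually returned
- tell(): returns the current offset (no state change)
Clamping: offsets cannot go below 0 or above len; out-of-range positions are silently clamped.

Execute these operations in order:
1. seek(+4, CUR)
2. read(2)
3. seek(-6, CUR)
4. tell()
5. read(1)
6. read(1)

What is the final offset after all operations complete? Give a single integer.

After 1 (seek(+4, CUR)): offset=4
After 2 (read(2)): returned 'YZ', offset=6
After 3 (seek(-6, CUR)): offset=0
After 4 (tell()): offset=0
After 5 (read(1)): returned '2', offset=1
After 6 (read(1)): returned '8', offset=2

Answer: 2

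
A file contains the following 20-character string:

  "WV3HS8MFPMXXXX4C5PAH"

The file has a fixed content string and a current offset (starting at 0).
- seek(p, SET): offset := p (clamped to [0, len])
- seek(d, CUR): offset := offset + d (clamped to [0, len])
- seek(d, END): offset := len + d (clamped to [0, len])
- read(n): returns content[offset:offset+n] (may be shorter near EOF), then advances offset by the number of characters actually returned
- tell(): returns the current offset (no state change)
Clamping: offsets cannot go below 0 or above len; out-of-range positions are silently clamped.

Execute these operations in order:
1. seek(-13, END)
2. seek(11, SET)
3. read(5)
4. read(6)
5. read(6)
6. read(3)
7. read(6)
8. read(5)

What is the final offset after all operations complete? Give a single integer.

After 1 (seek(-13, END)): offset=7
After 2 (seek(11, SET)): offset=11
After 3 (read(5)): returned 'XXX4C', offset=16
After 4 (read(6)): returned '5PAH', offset=20
After 5 (read(6)): returned '', offset=20
After 6 (read(3)): returned '', offset=20
After 7 (read(6)): returned '', offset=20
After 8 (read(5)): returned '', offset=20

Answer: 20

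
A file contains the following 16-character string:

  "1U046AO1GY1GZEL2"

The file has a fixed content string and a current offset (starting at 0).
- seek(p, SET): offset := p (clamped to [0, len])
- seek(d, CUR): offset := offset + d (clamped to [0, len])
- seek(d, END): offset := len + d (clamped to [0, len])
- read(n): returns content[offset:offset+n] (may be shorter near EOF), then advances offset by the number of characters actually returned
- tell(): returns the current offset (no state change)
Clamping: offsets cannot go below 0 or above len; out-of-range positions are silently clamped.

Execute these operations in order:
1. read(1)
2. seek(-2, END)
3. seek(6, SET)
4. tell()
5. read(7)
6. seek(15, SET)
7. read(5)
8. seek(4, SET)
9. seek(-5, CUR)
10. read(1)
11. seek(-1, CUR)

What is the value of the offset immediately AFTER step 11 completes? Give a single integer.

Answer: 0

Derivation:
After 1 (read(1)): returned '1', offset=1
After 2 (seek(-2, END)): offset=14
After 3 (seek(6, SET)): offset=6
After 4 (tell()): offset=6
After 5 (read(7)): returned 'O1GY1GZ', offset=13
After 6 (seek(15, SET)): offset=15
After 7 (read(5)): returned '2', offset=16
After 8 (seek(4, SET)): offset=4
After 9 (seek(-5, CUR)): offset=0
After 10 (read(1)): returned '1', offset=1
After 11 (seek(-1, CUR)): offset=0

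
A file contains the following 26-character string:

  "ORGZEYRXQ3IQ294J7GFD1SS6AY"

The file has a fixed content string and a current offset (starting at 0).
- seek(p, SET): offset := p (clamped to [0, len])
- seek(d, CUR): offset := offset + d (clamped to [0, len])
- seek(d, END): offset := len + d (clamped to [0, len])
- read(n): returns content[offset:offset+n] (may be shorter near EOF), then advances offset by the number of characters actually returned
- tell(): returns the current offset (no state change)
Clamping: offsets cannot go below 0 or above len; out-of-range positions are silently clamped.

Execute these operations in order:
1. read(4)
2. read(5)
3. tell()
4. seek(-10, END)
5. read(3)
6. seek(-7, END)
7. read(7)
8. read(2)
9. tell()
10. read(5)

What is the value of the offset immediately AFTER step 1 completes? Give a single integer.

Answer: 4

Derivation:
After 1 (read(4)): returned 'ORGZ', offset=4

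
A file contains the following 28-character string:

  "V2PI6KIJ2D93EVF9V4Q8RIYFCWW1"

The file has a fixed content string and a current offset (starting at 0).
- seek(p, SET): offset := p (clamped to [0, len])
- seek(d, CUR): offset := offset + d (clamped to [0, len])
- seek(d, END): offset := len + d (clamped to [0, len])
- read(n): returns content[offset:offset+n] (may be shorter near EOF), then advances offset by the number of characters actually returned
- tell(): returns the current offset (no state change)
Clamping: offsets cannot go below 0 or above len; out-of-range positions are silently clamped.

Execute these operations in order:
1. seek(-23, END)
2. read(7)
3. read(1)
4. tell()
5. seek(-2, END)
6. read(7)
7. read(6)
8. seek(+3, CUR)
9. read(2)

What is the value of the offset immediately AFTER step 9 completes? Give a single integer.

After 1 (seek(-23, END)): offset=5
After 2 (read(7)): returned 'KIJ2D93', offset=12
After 3 (read(1)): returned 'E', offset=13
After 4 (tell()): offset=13
After 5 (seek(-2, END)): offset=26
After 6 (read(7)): returned 'W1', offset=28
After 7 (read(6)): returned '', offset=28
After 8 (seek(+3, CUR)): offset=28
After 9 (read(2)): returned '', offset=28

Answer: 28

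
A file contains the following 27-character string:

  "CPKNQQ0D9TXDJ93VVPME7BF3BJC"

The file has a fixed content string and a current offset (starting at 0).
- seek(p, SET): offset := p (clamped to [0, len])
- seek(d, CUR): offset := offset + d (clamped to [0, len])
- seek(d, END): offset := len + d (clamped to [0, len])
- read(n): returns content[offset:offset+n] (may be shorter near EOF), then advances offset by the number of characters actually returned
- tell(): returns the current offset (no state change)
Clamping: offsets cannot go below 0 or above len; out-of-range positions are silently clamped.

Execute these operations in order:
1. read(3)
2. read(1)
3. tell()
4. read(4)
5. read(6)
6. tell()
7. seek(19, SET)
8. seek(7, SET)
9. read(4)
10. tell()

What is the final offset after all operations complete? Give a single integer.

Answer: 11

Derivation:
After 1 (read(3)): returned 'CPK', offset=3
After 2 (read(1)): returned 'N', offset=4
After 3 (tell()): offset=4
After 4 (read(4)): returned 'QQ0D', offset=8
After 5 (read(6)): returned '9TXDJ9', offset=14
After 6 (tell()): offset=14
After 7 (seek(19, SET)): offset=19
After 8 (seek(7, SET)): offset=7
After 9 (read(4)): returned 'D9TX', offset=11
After 10 (tell()): offset=11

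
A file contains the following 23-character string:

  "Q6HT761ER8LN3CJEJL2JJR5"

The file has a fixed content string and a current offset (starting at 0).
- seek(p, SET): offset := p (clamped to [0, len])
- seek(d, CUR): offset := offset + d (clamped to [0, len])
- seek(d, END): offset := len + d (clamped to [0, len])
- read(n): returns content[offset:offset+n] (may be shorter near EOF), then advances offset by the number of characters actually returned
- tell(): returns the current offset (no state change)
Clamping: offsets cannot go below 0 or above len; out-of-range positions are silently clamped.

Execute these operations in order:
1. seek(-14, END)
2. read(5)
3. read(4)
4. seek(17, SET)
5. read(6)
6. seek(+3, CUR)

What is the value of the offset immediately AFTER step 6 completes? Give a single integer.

After 1 (seek(-14, END)): offset=9
After 2 (read(5)): returned '8LN3C', offset=14
After 3 (read(4)): returned 'JEJL', offset=18
After 4 (seek(17, SET)): offset=17
After 5 (read(6)): returned 'L2JJR5', offset=23
After 6 (seek(+3, CUR)): offset=23

Answer: 23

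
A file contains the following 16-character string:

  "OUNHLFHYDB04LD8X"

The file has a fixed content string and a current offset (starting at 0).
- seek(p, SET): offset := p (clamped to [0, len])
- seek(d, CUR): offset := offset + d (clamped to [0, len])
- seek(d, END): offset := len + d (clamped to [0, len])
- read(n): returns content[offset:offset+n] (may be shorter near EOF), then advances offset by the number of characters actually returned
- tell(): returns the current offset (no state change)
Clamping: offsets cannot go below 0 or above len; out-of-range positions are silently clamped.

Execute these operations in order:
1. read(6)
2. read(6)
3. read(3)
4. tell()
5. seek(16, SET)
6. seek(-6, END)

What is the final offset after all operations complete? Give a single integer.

After 1 (read(6)): returned 'OUNHLF', offset=6
After 2 (read(6)): returned 'HYDB04', offset=12
After 3 (read(3)): returned 'LD8', offset=15
After 4 (tell()): offset=15
After 5 (seek(16, SET)): offset=16
After 6 (seek(-6, END)): offset=10

Answer: 10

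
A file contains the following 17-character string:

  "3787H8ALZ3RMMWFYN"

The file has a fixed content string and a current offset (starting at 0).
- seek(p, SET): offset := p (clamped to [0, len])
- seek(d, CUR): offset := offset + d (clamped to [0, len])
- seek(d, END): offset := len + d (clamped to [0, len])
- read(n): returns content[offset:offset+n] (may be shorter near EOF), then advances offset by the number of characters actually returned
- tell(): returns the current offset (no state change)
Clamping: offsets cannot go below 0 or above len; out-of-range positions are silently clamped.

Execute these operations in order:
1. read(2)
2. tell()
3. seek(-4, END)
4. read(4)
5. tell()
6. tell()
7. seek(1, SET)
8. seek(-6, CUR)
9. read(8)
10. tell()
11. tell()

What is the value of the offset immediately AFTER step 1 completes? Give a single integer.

Answer: 2

Derivation:
After 1 (read(2)): returned '37', offset=2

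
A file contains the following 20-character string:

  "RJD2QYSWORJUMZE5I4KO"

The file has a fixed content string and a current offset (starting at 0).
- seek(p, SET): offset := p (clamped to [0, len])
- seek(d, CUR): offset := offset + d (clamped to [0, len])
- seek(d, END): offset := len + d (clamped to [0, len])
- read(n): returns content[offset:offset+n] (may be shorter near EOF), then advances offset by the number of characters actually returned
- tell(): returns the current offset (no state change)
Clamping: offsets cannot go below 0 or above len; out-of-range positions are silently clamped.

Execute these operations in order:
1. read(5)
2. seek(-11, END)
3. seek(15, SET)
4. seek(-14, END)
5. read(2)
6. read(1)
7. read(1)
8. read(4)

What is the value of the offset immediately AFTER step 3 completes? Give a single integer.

Answer: 15

Derivation:
After 1 (read(5)): returned 'RJD2Q', offset=5
After 2 (seek(-11, END)): offset=9
After 3 (seek(15, SET)): offset=15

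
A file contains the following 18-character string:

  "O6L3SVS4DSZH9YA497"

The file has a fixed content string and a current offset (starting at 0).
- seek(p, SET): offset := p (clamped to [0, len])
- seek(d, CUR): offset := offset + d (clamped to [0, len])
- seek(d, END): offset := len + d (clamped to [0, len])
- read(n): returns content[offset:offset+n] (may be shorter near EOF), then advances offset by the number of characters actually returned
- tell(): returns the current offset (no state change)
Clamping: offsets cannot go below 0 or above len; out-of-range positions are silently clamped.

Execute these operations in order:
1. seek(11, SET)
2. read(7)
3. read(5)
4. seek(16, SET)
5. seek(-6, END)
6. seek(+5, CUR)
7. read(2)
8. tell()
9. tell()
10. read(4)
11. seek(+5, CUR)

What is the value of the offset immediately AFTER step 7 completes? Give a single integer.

Answer: 18

Derivation:
After 1 (seek(11, SET)): offset=11
After 2 (read(7)): returned 'H9YA497', offset=18
After 3 (read(5)): returned '', offset=18
After 4 (seek(16, SET)): offset=16
After 5 (seek(-6, END)): offset=12
After 6 (seek(+5, CUR)): offset=17
After 7 (read(2)): returned '7', offset=18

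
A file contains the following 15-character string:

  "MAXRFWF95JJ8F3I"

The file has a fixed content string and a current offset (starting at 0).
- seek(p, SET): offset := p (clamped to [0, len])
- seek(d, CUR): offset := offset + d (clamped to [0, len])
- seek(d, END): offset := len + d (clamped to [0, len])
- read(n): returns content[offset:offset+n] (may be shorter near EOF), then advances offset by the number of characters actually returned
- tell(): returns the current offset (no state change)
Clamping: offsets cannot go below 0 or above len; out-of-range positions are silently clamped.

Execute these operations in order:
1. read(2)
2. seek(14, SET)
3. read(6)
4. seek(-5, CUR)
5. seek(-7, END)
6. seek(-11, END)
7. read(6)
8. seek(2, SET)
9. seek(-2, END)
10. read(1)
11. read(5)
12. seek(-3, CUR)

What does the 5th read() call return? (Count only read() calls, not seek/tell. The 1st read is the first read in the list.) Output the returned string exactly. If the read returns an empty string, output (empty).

Answer: I

Derivation:
After 1 (read(2)): returned 'MA', offset=2
After 2 (seek(14, SET)): offset=14
After 3 (read(6)): returned 'I', offset=15
After 4 (seek(-5, CUR)): offset=10
After 5 (seek(-7, END)): offset=8
After 6 (seek(-11, END)): offset=4
After 7 (read(6)): returned 'FWF95J', offset=10
After 8 (seek(2, SET)): offset=2
After 9 (seek(-2, END)): offset=13
After 10 (read(1)): returned '3', offset=14
After 11 (read(5)): returned 'I', offset=15
After 12 (seek(-3, CUR)): offset=12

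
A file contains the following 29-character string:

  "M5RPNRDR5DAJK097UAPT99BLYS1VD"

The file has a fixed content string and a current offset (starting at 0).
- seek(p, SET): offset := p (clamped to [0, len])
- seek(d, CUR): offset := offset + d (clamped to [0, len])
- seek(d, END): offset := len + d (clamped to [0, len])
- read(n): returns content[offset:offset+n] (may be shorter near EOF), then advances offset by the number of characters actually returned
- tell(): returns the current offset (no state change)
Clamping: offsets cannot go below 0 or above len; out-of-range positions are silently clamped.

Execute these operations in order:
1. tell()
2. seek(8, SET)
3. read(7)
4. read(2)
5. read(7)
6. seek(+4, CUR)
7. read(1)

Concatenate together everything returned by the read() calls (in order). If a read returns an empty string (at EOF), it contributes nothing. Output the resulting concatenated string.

Answer: 5DAJK097UAPT99BLD

Derivation:
After 1 (tell()): offset=0
After 2 (seek(8, SET)): offset=8
After 3 (read(7)): returned '5DAJK09', offset=15
After 4 (read(2)): returned '7U', offset=17
After 5 (read(7)): returned 'APT99BL', offset=24
After 6 (seek(+4, CUR)): offset=28
After 7 (read(1)): returned 'D', offset=29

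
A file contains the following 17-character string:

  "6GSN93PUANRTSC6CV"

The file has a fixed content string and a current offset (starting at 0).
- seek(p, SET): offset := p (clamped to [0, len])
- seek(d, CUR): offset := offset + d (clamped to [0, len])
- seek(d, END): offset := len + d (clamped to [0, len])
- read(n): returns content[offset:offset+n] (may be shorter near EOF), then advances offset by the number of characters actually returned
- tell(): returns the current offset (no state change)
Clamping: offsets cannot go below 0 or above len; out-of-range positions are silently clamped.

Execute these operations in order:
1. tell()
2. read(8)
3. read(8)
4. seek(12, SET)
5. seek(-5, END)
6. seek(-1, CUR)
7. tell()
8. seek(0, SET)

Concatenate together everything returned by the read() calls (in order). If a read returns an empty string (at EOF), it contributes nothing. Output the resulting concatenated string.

Answer: 6GSN93PUANRTSC6C

Derivation:
After 1 (tell()): offset=0
After 2 (read(8)): returned '6GSN93PU', offset=8
After 3 (read(8)): returned 'ANRTSC6C', offset=16
After 4 (seek(12, SET)): offset=12
After 5 (seek(-5, END)): offset=12
After 6 (seek(-1, CUR)): offset=11
After 7 (tell()): offset=11
After 8 (seek(0, SET)): offset=0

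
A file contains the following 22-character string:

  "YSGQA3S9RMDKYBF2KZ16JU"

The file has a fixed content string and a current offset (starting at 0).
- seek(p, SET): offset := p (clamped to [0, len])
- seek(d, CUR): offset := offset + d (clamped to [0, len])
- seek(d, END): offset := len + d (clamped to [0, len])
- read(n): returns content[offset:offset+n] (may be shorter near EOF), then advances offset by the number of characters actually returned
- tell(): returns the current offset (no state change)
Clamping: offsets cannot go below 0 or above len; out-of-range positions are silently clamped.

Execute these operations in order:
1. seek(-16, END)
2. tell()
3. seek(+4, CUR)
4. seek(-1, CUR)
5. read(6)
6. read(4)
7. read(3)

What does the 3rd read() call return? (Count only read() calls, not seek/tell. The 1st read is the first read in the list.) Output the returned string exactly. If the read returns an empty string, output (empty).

After 1 (seek(-16, END)): offset=6
After 2 (tell()): offset=6
After 3 (seek(+4, CUR)): offset=10
After 4 (seek(-1, CUR)): offset=9
After 5 (read(6)): returned 'MDKYBF', offset=15
After 6 (read(4)): returned '2KZ1', offset=19
After 7 (read(3)): returned '6JU', offset=22

Answer: 6JU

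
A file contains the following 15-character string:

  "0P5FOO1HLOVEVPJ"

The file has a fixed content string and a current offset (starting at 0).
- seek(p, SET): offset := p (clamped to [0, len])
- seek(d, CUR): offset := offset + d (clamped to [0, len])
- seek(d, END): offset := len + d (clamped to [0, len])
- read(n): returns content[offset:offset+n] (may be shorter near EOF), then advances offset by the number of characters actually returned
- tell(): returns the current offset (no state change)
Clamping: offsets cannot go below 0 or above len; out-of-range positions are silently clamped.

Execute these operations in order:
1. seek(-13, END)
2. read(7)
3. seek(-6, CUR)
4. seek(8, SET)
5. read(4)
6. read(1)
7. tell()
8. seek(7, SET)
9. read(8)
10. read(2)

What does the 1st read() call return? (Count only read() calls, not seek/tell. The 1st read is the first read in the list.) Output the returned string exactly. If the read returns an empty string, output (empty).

After 1 (seek(-13, END)): offset=2
After 2 (read(7)): returned '5FOO1HL', offset=9
After 3 (seek(-6, CUR)): offset=3
After 4 (seek(8, SET)): offset=8
After 5 (read(4)): returned 'LOVE', offset=12
After 6 (read(1)): returned 'V', offset=13
After 7 (tell()): offset=13
After 8 (seek(7, SET)): offset=7
After 9 (read(8)): returned 'HLOVEVPJ', offset=15
After 10 (read(2)): returned '', offset=15

Answer: 5FOO1HL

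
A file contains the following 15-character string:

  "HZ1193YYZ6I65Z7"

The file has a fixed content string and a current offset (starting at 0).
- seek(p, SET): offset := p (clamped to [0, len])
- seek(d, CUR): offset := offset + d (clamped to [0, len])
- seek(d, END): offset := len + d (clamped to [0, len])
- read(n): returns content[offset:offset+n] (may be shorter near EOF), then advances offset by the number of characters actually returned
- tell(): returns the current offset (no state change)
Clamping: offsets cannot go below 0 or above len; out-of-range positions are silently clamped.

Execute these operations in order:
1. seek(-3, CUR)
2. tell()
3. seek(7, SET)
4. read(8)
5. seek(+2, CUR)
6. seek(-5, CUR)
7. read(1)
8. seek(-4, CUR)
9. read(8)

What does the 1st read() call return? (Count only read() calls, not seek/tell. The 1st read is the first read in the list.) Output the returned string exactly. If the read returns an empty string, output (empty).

After 1 (seek(-3, CUR)): offset=0
After 2 (tell()): offset=0
After 3 (seek(7, SET)): offset=7
After 4 (read(8)): returned 'YZ6I65Z7', offset=15
After 5 (seek(+2, CUR)): offset=15
After 6 (seek(-5, CUR)): offset=10
After 7 (read(1)): returned 'I', offset=11
After 8 (seek(-4, CUR)): offset=7
After 9 (read(8)): returned 'YZ6I65Z7', offset=15

Answer: YZ6I65Z7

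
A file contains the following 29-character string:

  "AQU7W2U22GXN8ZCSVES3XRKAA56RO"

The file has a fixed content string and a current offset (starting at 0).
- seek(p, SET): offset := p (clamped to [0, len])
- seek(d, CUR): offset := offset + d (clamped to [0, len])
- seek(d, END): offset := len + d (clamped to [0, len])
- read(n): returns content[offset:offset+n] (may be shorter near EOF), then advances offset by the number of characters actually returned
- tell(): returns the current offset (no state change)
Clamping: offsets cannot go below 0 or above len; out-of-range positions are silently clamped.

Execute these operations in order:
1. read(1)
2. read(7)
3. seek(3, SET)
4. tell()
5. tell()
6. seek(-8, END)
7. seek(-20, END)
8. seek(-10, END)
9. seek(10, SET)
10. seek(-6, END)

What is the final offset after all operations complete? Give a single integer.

Answer: 23

Derivation:
After 1 (read(1)): returned 'A', offset=1
After 2 (read(7)): returned 'QU7W2U2', offset=8
After 3 (seek(3, SET)): offset=3
After 4 (tell()): offset=3
After 5 (tell()): offset=3
After 6 (seek(-8, END)): offset=21
After 7 (seek(-20, END)): offset=9
After 8 (seek(-10, END)): offset=19
After 9 (seek(10, SET)): offset=10
After 10 (seek(-6, END)): offset=23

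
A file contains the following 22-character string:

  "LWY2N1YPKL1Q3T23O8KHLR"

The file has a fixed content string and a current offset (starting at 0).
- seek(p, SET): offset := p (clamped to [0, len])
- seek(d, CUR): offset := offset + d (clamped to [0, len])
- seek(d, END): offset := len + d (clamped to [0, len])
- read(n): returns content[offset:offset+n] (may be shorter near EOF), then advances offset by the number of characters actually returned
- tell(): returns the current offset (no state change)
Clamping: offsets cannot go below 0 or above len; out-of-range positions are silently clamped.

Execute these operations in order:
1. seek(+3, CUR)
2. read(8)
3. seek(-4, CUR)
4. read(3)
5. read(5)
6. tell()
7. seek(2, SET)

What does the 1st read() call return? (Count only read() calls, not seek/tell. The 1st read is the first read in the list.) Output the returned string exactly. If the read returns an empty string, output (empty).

After 1 (seek(+3, CUR)): offset=3
After 2 (read(8)): returned '2N1YPKL1', offset=11
After 3 (seek(-4, CUR)): offset=7
After 4 (read(3)): returned 'PKL', offset=10
After 5 (read(5)): returned '1Q3T2', offset=15
After 6 (tell()): offset=15
After 7 (seek(2, SET)): offset=2

Answer: 2N1YPKL1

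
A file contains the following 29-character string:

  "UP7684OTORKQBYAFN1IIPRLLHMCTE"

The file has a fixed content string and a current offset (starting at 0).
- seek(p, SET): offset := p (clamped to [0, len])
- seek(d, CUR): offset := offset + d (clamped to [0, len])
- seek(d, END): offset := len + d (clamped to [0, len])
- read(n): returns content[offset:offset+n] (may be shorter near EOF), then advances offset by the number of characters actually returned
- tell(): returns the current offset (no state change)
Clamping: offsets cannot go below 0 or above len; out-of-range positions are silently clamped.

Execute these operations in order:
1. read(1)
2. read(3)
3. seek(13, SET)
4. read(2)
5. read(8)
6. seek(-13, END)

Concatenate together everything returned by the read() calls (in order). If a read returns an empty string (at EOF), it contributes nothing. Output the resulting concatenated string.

Answer: UP76YAFN1IIPRL

Derivation:
After 1 (read(1)): returned 'U', offset=1
After 2 (read(3)): returned 'P76', offset=4
After 3 (seek(13, SET)): offset=13
After 4 (read(2)): returned 'YA', offset=15
After 5 (read(8)): returned 'FN1IIPRL', offset=23
After 6 (seek(-13, END)): offset=16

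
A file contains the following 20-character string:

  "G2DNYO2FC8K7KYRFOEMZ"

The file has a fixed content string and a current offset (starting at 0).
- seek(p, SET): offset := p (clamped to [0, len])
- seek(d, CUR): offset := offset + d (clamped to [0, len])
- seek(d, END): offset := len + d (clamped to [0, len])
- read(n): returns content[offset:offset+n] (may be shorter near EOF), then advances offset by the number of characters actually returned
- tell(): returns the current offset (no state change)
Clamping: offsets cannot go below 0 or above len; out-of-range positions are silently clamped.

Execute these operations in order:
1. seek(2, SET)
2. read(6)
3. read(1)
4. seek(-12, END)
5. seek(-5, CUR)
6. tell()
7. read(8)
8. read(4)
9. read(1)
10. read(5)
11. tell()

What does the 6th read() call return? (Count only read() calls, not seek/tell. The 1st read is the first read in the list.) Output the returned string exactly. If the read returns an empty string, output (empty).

After 1 (seek(2, SET)): offset=2
After 2 (read(6)): returned 'DNYO2F', offset=8
After 3 (read(1)): returned 'C', offset=9
After 4 (seek(-12, END)): offset=8
After 5 (seek(-5, CUR)): offset=3
After 6 (tell()): offset=3
After 7 (read(8)): returned 'NYO2FC8K', offset=11
After 8 (read(4)): returned '7KYR', offset=15
After 9 (read(1)): returned 'F', offset=16
After 10 (read(5)): returned 'OEMZ', offset=20
After 11 (tell()): offset=20

Answer: OEMZ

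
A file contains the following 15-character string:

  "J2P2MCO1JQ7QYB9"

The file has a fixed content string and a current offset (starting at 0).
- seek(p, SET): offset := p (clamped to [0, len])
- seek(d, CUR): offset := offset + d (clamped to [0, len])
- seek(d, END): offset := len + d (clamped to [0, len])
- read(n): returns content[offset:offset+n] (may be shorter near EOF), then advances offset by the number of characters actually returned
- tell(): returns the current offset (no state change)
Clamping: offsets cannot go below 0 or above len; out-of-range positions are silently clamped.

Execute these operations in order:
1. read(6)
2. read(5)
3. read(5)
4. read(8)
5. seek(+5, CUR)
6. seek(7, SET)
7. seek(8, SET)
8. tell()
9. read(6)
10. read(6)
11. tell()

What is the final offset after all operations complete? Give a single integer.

After 1 (read(6)): returned 'J2P2MC', offset=6
After 2 (read(5)): returned 'O1JQ7', offset=11
After 3 (read(5)): returned 'QYB9', offset=15
After 4 (read(8)): returned '', offset=15
After 5 (seek(+5, CUR)): offset=15
After 6 (seek(7, SET)): offset=7
After 7 (seek(8, SET)): offset=8
After 8 (tell()): offset=8
After 9 (read(6)): returned 'JQ7QYB', offset=14
After 10 (read(6)): returned '9', offset=15
After 11 (tell()): offset=15

Answer: 15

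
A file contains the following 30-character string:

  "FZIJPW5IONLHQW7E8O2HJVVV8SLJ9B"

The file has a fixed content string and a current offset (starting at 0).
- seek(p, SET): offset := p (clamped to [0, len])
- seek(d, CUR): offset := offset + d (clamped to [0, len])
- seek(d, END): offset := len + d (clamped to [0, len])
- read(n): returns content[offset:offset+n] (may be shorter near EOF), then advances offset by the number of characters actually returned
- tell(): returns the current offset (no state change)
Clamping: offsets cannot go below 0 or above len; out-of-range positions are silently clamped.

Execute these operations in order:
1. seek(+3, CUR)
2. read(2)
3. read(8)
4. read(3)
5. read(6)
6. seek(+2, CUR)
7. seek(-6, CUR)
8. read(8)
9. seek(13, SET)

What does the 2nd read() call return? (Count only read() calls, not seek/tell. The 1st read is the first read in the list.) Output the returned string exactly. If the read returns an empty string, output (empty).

Answer: W5IONLHQ

Derivation:
After 1 (seek(+3, CUR)): offset=3
After 2 (read(2)): returned 'JP', offset=5
After 3 (read(8)): returned 'W5IONLHQ', offset=13
After 4 (read(3)): returned 'W7E', offset=16
After 5 (read(6)): returned '8O2HJV', offset=22
After 6 (seek(+2, CUR)): offset=24
After 7 (seek(-6, CUR)): offset=18
After 8 (read(8)): returned '2HJVVV8S', offset=26
After 9 (seek(13, SET)): offset=13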